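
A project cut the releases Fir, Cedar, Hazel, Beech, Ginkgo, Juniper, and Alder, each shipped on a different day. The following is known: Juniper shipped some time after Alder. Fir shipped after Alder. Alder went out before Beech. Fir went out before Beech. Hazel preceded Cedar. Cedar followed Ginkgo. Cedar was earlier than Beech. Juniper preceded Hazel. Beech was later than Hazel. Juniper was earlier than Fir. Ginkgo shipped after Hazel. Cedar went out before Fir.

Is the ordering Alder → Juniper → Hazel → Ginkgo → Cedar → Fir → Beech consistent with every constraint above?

yes

Check each stated constraint against the proposed order — e.g. Alder is ahead of Fir; Alder is ahead of Beech. Every pair is in the required order; nothing is violated.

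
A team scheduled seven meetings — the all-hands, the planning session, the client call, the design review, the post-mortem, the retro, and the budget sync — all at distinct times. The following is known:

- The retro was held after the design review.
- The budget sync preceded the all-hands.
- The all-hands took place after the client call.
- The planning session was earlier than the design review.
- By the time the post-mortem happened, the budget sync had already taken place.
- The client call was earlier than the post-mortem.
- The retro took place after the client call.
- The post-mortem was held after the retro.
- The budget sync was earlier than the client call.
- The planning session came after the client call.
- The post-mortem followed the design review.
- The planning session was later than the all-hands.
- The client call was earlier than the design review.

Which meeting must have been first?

The budget sync has a chain of constraints placing it before every other meeting, so the budget sync must be first.

the budget sync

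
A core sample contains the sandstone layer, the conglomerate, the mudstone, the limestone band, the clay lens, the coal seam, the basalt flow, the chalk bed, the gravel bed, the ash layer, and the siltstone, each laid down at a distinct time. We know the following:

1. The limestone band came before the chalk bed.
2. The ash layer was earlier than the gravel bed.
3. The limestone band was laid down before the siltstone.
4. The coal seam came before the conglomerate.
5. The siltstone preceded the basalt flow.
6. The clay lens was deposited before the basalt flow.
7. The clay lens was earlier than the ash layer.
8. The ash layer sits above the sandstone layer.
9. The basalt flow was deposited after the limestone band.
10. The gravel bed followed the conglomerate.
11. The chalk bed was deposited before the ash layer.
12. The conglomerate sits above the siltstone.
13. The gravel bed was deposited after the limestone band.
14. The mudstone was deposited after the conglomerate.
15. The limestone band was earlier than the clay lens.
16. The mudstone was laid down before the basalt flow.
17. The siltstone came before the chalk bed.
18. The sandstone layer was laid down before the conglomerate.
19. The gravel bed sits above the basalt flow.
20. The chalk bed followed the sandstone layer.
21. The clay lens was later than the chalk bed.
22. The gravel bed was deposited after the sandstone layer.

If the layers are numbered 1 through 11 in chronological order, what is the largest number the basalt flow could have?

The basalt flow must come before the gravel bed — 1 layer forced after it.
Everything else can be placed before the basalt flow in some valid order, so the basalt flow can sit as late as position 11 − 1 = 10.

10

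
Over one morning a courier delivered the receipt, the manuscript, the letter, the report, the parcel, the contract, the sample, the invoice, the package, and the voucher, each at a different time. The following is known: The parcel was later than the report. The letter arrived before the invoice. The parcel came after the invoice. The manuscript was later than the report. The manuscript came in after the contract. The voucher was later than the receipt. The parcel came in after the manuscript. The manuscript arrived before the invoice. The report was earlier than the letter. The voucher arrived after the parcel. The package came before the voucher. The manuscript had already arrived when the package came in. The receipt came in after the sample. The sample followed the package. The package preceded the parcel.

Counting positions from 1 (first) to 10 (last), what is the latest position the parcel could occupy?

The parcel must come before the voucher — 1 item forced after it.
Everything else can be placed before the parcel in some valid order, so the parcel can sit as late as position 10 − 1 = 9.

9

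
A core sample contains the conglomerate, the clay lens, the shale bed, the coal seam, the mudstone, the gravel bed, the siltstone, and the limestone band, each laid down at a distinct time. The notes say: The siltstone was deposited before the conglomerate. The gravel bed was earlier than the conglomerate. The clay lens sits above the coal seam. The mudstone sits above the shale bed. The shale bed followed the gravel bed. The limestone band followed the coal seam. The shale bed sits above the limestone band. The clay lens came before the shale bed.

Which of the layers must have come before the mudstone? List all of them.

the clay lens, the coal seam, the gravel bed, the limestone band, the shale bed

Directly stated before the mudstone: the shale bed.
The clay lens reaches the mudstone via the clay lens → the shale bed → the mudstone.
The coal seam reaches the mudstone via the coal seam → the clay lens → the shale bed → the mudstone.
The gravel bed reaches the mudstone via the gravel bed → the shale bed → the mudstone.
Likewise the limestone band reaches the mudstone by chaining the stated constraints.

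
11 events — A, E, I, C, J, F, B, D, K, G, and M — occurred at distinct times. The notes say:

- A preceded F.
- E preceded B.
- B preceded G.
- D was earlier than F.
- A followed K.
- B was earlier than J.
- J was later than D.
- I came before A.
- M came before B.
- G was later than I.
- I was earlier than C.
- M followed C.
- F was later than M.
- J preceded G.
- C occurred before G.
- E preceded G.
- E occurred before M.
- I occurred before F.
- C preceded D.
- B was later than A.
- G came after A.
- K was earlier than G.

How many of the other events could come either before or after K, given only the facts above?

5

Forced after K: A, B, F, G, and J.
That leaves C, D, E, I, and M with no forced order relative to K — 5.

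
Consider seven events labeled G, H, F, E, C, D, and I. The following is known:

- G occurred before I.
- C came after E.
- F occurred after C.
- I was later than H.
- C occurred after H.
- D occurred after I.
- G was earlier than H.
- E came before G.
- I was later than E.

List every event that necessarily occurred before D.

E, G, H, I

Directly stated before D: I.
E reaches D via E → I → D.
G reaches D via G → I → D.
H reaches D via H → I → D.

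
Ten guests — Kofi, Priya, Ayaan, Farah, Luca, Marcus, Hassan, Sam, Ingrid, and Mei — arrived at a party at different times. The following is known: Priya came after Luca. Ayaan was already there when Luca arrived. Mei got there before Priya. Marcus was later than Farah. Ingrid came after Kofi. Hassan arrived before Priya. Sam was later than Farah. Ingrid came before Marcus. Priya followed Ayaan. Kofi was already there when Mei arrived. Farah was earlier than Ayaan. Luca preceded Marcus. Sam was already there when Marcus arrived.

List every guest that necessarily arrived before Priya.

Ayaan, Farah, Hassan, Kofi, Luca, Mei

Directly stated before Priya: Ayaan, Hassan, Luca, and Mei.
Farah reaches Priya via Farah → Ayaan → Priya.
Kofi reaches Priya via Kofi → Mei → Priya.
No chain forces Ingrid (or any of the others) ahead of Priya.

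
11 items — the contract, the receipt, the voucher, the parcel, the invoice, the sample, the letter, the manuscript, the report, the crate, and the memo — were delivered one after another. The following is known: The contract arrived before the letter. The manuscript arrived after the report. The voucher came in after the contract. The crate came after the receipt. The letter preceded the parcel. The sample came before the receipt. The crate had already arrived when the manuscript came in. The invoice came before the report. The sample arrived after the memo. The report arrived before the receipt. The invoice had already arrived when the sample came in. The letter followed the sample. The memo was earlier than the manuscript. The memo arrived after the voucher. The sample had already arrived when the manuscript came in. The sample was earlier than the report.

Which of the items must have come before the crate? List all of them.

Directly stated before the crate: the receipt.
The contract reaches the crate via the contract → the voucher → the memo → the sample → the receipt → the crate.
The invoice reaches the crate via the invoice → the sample → the receipt → the crate.
The memo reaches the crate via the memo → the sample → the receipt → the crate.
Likewise the report, the sample, and the voucher each reach the crate by chaining the stated constraints.

the contract, the invoice, the memo, the receipt, the report, the sample, the voucher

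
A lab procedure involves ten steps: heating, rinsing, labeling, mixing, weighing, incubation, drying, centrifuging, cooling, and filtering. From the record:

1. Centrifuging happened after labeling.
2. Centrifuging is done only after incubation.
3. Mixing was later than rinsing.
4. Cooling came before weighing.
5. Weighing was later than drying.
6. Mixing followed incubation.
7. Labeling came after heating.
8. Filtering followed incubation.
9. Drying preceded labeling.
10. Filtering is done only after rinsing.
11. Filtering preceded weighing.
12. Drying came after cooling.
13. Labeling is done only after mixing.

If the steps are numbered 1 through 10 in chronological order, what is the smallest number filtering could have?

Incubation and rinsing must both come before filtering — 2 forced predecessors.
Nothing else is forced ahead of filtering, so its earliest slot is position 2 + 1 = 3.

3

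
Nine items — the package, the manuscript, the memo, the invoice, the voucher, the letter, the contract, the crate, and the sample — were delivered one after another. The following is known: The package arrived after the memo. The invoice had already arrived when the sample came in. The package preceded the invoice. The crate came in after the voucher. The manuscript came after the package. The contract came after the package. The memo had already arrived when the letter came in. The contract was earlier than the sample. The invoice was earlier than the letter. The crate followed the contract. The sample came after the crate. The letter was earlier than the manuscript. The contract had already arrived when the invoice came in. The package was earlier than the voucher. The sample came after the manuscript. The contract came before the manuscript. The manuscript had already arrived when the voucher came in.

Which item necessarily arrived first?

the memo

The memo has a chain of constraints placing it before every other item, so the memo must be first.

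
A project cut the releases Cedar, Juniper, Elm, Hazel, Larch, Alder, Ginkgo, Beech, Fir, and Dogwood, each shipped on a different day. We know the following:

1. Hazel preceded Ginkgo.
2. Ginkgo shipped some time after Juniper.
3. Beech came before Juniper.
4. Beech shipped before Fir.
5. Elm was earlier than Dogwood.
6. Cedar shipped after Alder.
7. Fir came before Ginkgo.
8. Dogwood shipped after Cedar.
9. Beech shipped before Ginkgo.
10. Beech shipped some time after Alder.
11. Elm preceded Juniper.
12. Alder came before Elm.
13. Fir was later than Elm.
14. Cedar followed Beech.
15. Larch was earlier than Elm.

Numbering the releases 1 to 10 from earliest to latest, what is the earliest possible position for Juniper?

Alder, Beech, Elm, and Larch must all come before Juniper — 4 forced predecessors.
Nothing else is forced ahead of Juniper, so its earliest slot is position 4 + 1 = 5.

5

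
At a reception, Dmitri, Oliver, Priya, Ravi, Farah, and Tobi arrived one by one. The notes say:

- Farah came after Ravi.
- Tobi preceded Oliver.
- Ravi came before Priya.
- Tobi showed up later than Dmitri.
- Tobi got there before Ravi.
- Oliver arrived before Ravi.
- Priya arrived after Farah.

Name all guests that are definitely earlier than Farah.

Dmitri, Oliver, Ravi, Tobi

Directly stated before Farah: Ravi.
Dmitri reaches Farah via Dmitri → Tobi → Ravi → Farah.
Oliver reaches Farah via Oliver → Ravi → Farah.
Tobi reaches Farah via Tobi → Ravi → Farah.
No chain forces Priya ahead of Farah.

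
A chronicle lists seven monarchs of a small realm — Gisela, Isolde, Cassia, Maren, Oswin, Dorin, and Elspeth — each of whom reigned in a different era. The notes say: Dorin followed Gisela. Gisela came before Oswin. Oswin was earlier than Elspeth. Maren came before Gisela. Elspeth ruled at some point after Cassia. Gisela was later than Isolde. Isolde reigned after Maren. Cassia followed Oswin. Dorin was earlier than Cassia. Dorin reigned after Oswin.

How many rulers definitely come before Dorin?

Directly stated before Dorin: Gisela and Oswin.
Isolde reaches Dorin via Isolde → Gisela → Dorin.
Maren reaches Dorin via Maren → Gisela → Dorin.
That's Gisela, Isolde, Maren, and Oswin — 4 in all.

4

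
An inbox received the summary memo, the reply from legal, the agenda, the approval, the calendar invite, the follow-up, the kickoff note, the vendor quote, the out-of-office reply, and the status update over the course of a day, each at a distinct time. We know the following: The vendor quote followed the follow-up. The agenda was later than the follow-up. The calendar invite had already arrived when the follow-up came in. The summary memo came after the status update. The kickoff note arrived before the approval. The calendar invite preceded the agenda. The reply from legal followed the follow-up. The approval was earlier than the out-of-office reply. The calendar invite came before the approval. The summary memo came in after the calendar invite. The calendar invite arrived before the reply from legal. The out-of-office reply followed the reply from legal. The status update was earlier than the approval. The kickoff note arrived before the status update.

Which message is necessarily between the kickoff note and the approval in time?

Tracing the constraints gives the kickoff note → the status update → the approval, so the status update sits after the kickoff note and before the approval.
No other message is forced both after the kickoff note and before the approval.

the status update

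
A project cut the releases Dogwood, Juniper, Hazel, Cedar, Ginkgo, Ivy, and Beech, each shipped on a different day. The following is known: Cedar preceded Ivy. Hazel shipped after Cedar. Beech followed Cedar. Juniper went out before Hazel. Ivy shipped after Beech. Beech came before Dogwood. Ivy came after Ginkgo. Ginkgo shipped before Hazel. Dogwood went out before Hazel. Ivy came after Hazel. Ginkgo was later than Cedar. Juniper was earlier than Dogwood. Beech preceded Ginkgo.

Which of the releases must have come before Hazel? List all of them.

Directly stated before Hazel: Cedar, Dogwood, Ginkgo, and Juniper.
Beech reaches Hazel via Beech → Ginkgo → Hazel.

Beech, Cedar, Dogwood, Ginkgo, Juniper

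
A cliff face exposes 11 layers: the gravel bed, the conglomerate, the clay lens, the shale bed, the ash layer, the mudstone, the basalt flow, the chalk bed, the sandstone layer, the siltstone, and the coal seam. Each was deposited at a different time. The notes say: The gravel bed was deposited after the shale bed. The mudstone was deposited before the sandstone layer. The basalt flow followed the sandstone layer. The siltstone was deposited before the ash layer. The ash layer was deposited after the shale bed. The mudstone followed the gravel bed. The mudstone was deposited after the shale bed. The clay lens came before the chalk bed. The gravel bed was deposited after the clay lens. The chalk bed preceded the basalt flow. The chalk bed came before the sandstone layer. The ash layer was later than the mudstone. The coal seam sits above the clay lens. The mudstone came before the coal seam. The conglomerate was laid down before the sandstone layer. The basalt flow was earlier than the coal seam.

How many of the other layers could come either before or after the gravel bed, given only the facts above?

Forced before the gravel bed: the clay lens and the shale bed; forced after the gravel bed: the ash layer, the basalt flow, the coal seam, the mudstone, and the sandstone layer.
That leaves the chalk bed, the conglomerate, and the siltstone with no forced order relative to the gravel bed — 3.

3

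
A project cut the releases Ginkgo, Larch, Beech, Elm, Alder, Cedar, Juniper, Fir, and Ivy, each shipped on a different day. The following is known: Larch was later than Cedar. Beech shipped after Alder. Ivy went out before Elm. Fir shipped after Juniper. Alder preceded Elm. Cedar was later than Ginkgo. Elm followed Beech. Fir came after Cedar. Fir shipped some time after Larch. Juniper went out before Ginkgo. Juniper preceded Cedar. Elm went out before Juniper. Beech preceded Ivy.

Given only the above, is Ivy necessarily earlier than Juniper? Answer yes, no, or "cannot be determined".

yes

Chain the constraints: Ivy → Elm → Juniper. Each link is directly stated, so Ivy comes before Juniper.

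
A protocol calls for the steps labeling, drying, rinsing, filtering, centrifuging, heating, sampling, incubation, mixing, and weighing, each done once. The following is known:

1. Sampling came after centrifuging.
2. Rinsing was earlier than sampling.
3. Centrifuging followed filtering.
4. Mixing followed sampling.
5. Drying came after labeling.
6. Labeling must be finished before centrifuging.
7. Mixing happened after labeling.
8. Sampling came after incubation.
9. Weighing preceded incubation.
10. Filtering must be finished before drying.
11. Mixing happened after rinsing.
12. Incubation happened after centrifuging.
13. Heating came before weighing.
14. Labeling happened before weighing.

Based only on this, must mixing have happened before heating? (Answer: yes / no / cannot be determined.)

no

Tracing the constraints gives heating → weighing → incubation → sampling → mixing, so heating must come before mixing.
That means mixing cannot be before heating.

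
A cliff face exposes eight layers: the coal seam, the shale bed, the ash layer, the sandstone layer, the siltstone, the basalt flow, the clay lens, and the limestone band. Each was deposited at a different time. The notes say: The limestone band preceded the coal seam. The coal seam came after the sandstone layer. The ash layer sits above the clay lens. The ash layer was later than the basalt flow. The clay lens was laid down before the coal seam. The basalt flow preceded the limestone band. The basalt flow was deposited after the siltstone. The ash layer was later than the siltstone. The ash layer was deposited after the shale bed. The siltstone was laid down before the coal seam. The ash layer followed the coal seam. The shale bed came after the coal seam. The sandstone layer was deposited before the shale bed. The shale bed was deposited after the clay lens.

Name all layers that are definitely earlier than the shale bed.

Directly stated before the shale bed: the clay lens, the coal seam, and the sandstone layer.
The basalt flow reaches the shale bed via the basalt flow → the limestone band → the coal seam → the shale bed.
The limestone band reaches the shale bed via the limestone band → the coal seam → the shale bed.
The siltstone reaches the shale bed via the siltstone → the coal seam → the shale bed.
No chain forces the ash layer ahead of the shale bed.

the basalt flow, the clay lens, the coal seam, the limestone band, the sandstone layer, the siltstone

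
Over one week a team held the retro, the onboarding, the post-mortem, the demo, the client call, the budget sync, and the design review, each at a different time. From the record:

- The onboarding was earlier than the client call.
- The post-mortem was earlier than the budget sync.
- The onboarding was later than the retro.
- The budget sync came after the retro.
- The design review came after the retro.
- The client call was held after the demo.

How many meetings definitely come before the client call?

3

Directly stated before the client call: the demo and the onboarding.
The retro reaches the client call via the retro → the onboarding → the client call.
No chain forces the design review (or any of the others) ahead of the client call.
That's the demo, the onboarding, and the retro — 3 in all.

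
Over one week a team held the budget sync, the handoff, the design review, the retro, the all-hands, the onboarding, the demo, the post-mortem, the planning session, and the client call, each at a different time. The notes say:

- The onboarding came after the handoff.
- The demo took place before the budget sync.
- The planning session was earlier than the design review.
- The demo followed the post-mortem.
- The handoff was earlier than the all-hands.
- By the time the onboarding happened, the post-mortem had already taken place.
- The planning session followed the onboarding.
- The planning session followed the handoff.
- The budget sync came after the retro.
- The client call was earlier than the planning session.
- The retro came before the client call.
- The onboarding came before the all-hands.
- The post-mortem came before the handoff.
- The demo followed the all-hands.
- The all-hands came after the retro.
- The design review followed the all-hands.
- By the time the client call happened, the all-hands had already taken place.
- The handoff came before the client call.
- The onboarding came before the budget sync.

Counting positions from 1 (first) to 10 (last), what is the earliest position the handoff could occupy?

2

The post-mortem must come before the handoff — 1 forced predecessor.
Nothing else is forced ahead of the handoff, so its earliest slot is position 1 + 1 = 2.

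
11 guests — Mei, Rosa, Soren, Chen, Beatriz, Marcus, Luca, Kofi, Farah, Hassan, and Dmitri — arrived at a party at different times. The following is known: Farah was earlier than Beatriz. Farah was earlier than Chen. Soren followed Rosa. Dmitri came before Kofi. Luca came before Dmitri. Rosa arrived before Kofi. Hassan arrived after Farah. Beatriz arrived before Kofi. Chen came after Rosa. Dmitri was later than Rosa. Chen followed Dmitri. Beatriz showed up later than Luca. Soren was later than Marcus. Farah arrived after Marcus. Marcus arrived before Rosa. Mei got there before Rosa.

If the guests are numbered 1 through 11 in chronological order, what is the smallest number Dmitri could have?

5

Luca, Marcus, Mei, and Rosa must all come before Dmitri — 4 forced predecessors.
Nothing else is forced ahead of Dmitri, so their earliest slot is position 4 + 1 = 5.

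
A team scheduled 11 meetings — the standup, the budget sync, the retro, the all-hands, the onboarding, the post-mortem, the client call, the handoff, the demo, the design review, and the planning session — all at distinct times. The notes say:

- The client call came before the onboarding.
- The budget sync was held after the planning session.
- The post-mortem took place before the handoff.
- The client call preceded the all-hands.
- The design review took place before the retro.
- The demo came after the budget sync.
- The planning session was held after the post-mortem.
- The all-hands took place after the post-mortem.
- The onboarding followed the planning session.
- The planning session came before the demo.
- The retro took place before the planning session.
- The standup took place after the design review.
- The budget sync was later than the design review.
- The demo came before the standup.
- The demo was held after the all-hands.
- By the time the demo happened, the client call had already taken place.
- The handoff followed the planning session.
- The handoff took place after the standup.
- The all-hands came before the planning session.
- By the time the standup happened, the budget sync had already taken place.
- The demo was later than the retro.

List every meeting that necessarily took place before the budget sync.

Directly stated before the budget sync: the design review and the planning session.
The all-hands reaches the budget sync via the all-hands → the planning session → the budget sync.
The client call reaches the budget sync via the client call → the all-hands → the planning session → the budget sync.
The post-mortem reaches the budget sync via the post-mortem → the planning session → the budget sync.
Likewise the retro reaches the budget sync by chaining the stated constraints.

the all-hands, the client call, the design review, the planning session, the post-mortem, the retro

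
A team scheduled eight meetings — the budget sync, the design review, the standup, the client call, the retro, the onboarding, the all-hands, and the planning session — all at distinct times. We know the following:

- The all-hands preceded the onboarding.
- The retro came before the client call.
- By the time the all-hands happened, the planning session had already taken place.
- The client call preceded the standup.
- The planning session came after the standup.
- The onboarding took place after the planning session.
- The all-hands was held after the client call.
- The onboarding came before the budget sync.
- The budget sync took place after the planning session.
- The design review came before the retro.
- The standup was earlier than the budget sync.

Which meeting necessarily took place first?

The design review has a chain of constraints placing it before every other meeting, so the design review must be first.

the design review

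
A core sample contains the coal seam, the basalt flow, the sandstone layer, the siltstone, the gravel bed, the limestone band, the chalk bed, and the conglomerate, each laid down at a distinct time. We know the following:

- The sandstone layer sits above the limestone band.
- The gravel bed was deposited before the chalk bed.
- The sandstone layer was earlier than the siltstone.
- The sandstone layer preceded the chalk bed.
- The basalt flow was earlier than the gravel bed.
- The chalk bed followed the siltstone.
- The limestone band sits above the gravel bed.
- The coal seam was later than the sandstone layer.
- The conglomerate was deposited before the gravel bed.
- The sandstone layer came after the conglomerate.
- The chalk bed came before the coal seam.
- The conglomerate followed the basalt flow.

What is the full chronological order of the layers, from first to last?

The constraints fix every adjacent pair, so only one ordering works:
the basalt flow → the conglomerate → the gravel bed → the limestone band → the sandstone layer → the siltstone → the chalk bed → the coal seam.

the basalt flow, the conglomerate, the gravel bed, the limestone band, the sandstone layer, the siltstone, the chalk bed, the coal seam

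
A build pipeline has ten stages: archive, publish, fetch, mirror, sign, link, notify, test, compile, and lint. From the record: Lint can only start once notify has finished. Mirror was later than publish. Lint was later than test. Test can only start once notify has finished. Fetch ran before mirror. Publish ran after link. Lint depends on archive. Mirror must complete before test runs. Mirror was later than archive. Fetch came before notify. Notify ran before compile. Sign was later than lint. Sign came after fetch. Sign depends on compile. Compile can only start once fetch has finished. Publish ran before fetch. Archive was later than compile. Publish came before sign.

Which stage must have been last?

Every other stage has a chain of constraints placing it before sign, so sign is last.

sign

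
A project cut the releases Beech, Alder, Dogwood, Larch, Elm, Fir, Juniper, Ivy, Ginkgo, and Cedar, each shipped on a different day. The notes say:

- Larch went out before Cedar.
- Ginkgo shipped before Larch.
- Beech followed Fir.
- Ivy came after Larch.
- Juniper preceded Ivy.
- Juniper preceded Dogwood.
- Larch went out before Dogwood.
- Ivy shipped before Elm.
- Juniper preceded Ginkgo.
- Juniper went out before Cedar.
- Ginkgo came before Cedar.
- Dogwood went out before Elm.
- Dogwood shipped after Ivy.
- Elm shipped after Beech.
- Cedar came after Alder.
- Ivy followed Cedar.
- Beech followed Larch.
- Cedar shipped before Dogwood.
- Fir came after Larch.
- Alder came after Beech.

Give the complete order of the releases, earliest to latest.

The constraints fix every adjacent pair, so only one ordering works:
Juniper → Ginkgo → Larch → Fir → Beech → Alder → Cedar → Ivy → Dogwood → Elm.

Juniper, Ginkgo, Larch, Fir, Beech, Alder, Cedar, Ivy, Dogwood, Elm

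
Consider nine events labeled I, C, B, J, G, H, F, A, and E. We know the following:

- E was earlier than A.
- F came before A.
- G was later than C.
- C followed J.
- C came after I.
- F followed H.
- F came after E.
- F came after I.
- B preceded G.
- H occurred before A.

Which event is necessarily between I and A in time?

F

Tracing the constraints gives I → F → A, so F sits after I and before A.
No other event is forced both after I and before A.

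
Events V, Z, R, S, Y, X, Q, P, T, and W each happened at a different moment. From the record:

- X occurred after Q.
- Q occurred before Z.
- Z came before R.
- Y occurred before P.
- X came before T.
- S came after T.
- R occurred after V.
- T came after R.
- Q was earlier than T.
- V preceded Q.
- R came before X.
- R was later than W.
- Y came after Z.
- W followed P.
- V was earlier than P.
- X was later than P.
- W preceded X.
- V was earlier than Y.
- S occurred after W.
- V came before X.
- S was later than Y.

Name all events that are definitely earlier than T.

Directly stated before T: Q, R, and X.
P reaches T via P → X → T.
V reaches T via V → X → T.
W reaches T via W → R → T.
Likewise Y and Z each reach T by chaining the stated constraints.

P, Q, R, V, W, X, Y, Z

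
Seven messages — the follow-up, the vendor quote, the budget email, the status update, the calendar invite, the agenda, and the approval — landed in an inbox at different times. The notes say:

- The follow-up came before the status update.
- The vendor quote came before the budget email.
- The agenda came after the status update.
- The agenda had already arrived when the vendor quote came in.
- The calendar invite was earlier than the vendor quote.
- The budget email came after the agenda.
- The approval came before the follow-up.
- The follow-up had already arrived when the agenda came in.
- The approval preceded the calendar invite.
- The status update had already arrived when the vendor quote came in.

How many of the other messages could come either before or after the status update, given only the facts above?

Forced before the status update: the approval and the follow-up; forced after the status update: the agenda, the budget email, and the vendor quote.
That leaves the calendar invite with no forced order relative to the status update — 1.

1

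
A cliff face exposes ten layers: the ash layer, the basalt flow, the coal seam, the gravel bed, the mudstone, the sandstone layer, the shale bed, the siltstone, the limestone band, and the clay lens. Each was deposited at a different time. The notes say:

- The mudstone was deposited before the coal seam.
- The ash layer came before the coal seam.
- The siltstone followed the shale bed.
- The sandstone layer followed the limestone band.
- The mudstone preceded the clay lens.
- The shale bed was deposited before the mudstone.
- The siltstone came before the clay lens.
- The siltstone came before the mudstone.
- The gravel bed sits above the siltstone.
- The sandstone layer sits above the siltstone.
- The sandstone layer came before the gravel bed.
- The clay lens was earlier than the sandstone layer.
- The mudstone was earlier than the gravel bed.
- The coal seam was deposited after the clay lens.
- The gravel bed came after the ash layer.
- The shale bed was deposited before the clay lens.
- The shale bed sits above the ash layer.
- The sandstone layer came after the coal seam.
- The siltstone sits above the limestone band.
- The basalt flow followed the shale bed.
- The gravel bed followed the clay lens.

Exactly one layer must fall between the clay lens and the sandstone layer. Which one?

the coal seam

Tracing the constraints gives the clay lens → the coal seam → the sandstone layer, so the coal seam sits after the clay lens and before the sandstone layer.
No other layer is forced both after the clay lens and before the sandstone layer.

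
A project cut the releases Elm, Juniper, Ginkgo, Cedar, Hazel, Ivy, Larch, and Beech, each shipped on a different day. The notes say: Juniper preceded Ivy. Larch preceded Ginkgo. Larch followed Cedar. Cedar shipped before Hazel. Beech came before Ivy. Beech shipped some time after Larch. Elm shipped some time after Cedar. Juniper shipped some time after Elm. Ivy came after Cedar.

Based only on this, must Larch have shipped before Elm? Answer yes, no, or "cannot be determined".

No chain of stated constraints runs from Larch to Elm, and none runs from Elm to Larch either.
So the relative order of Larch and Elm is not fixed by the given facts.

cannot be determined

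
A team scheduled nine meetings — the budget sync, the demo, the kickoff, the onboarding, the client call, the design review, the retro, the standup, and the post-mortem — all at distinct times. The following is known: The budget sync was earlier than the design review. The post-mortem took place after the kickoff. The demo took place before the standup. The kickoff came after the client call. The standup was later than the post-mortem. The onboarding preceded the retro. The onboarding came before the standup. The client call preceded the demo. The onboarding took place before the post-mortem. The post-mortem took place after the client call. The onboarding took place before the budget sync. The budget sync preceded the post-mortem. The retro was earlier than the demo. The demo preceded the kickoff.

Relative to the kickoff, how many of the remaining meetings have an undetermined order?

Forced before the kickoff: the client call, the demo, the onboarding, and the retro; forced after the kickoff: the post-mortem and the standup.
That leaves the budget sync and the design review with no forced order relative to the kickoff — 2.

2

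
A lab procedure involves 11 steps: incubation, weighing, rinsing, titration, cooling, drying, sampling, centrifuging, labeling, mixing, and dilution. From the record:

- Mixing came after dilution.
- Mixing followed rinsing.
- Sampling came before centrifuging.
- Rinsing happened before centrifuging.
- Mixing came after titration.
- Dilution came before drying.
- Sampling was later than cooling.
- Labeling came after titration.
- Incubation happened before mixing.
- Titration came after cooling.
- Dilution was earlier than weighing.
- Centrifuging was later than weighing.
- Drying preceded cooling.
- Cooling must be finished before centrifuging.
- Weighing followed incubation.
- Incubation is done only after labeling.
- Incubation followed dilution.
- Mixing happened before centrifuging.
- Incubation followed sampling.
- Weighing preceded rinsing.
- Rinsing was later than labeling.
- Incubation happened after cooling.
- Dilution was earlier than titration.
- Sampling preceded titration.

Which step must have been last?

Every other step has a chain of constraints placing it before centrifuging, so centrifuging is last.

centrifuging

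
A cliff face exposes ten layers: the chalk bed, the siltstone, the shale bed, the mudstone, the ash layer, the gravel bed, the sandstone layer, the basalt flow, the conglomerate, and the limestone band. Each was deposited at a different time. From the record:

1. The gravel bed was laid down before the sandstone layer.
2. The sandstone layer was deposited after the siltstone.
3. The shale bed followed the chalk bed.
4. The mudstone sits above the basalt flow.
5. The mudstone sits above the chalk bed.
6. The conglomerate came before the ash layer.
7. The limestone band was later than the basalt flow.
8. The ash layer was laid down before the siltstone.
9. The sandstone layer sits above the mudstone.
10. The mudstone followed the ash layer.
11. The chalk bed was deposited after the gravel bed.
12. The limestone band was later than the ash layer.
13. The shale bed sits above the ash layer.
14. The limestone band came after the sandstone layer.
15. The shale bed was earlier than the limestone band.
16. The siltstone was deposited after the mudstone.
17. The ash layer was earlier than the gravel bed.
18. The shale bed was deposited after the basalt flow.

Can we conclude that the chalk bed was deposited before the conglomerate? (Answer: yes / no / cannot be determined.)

Tracing the constraints gives the conglomerate → the ash layer → the gravel bed → the chalk bed, so the conglomerate must come before the chalk bed.
That means the chalk bed cannot be before the conglomerate.

no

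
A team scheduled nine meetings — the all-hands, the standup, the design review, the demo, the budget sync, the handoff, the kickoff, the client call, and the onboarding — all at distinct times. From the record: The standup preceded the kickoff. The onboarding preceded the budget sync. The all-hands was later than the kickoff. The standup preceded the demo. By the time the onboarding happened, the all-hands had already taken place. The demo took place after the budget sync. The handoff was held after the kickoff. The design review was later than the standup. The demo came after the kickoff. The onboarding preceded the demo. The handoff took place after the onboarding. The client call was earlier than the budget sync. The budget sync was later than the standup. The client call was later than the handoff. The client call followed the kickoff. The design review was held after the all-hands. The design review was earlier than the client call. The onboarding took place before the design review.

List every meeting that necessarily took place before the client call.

the all-hands, the design review, the handoff, the kickoff, the onboarding, the standup

Directly stated before the client call: the design review, the handoff, and the kickoff.
The all-hands reaches the client call via the all-hands → the design review → the client call.
The onboarding reaches the client call via the onboarding → the handoff → the client call.
The standup reaches the client call via the standup → the design review → the client call.
No chain forces the demo (or any of the others) ahead of the client call.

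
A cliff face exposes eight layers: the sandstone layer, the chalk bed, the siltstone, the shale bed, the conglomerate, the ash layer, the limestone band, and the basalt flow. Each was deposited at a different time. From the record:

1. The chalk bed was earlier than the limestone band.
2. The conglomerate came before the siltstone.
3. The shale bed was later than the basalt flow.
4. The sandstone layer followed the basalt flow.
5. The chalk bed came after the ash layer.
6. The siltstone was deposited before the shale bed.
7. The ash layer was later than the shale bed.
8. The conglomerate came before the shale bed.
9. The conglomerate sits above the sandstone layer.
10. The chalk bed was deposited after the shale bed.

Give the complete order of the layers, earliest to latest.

The constraints fix every adjacent pair, so only one ordering works:
the basalt flow → the sandstone layer → the conglomerate → the siltstone → the shale bed → the ash layer → the chalk bed → the limestone band.

the basalt flow, the sandstone layer, the conglomerate, the siltstone, the shale bed, the ash layer, the chalk bed, the limestone band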